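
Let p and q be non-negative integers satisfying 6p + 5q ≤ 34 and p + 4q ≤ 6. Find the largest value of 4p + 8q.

20

(p,q)=(5,0): 6·5+5·0=30≤34, 1·5+4·0=5≤6, objective 20.
(p,q)=(4,0): 6·4+5·0=24≤34, 1·4+4·0=4≤6, objective 16.
Maximum is 20 at (p,q)=(5,0).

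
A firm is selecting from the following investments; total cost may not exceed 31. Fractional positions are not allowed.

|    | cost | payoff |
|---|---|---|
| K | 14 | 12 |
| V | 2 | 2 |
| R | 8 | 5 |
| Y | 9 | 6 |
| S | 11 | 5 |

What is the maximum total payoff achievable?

23

K + V + Y: cost 14 + 2 + 9 = 25 ≤ 31, payoff 12 + 2 + 6 = 20.
K + V + R: cost 14 + 2 + 8 = 24 ≤ 31, payoff 12 + 2 + 5 = 19.
K + R + Y: cost 14 + 8 + 9 = 31 ≤ 31, payoff 12 + 5 + 6 = 23.
Best is K, R, and Y with total payoff 23.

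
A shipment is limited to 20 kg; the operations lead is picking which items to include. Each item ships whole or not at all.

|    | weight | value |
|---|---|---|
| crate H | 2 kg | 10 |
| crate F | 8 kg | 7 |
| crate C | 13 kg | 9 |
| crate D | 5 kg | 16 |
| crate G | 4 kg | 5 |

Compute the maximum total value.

38

Allowing fractional choices, the relaxed optimum would be about 38.7, but items are indivisible.
crate H + crate F + crate D: weight 2 + 8 + 5 = 15 ≤ 20, value 10 + 7 + 16 = 33.
crate H + crate C + crate D: weight 2 + 13 + 5 = 20 ≤ 20, value 10 + 9 + 16 = 35.
crate H + crate F + crate D + crate G: weight 2 + 8 + 5 + 4 = 19 ≤ 20, value 10 + 7 + 16 + 5 = 38.
Best is crate H, crate F, crate D, and crate G with total value 38.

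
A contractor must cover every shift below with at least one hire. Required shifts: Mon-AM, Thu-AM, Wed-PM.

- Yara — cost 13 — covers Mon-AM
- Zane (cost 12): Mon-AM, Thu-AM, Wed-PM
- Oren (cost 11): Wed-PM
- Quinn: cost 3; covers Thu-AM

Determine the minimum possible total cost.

The greedy cost-per-new-shift heuristic would pick Quinn and Zane for 15, but a cheaper cover exists.
Zane alone covers Mon-AM, Thu-AM, Wed-PM — every shift.
Total cost: 12.
No cover costs less than 12.

12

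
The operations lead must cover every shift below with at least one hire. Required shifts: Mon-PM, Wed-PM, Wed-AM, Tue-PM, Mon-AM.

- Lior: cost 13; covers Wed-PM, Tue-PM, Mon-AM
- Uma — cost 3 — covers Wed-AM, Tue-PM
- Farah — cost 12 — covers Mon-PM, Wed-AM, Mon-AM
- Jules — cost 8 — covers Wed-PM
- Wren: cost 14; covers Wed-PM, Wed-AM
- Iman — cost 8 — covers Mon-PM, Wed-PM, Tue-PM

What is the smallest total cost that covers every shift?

Choose Farah and Iman: together they cover Mon-PM, Wed-PM, Wed-AM, Tue-PM, Mon-AM — every shift.
Total cost: 12 + 8 = 20.

20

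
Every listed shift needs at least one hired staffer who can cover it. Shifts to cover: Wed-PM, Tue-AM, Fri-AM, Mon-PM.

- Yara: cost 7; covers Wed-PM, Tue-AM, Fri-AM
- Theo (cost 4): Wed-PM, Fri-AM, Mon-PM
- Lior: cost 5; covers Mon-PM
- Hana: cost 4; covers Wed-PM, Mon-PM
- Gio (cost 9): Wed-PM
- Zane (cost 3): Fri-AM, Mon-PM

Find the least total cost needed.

10

The greedy cost-per-new-shift heuristic would pick Theo and Yara for 11, but a cheaper cover exists.
Choose Yara and Zane: together they cover Wed-PM, Tue-AM, Fri-AM, Mon-PM — every shift.
Total cost: 7 + 3 = 10.
No cover costs less than 10.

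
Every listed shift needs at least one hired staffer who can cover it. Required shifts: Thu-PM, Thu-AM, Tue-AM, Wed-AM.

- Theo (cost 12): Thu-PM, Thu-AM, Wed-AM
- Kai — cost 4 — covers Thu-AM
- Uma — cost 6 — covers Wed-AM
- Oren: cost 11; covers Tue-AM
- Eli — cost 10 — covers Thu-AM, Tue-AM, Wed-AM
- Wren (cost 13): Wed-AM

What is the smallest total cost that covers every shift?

This is a weighted set-cover instance.
Choose Theo and Eli: together they cover Thu-PM, Thu-AM, Tue-AM, Wed-AM — every shift.
Total cost: 12 + 10 = 22.
No cover costs less than 22.

22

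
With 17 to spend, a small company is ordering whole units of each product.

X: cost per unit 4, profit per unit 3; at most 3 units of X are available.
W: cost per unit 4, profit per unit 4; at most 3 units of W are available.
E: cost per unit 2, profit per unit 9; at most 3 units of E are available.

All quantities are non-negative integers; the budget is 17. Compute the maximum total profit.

35

2×W and 3×E: cost 14 ≤ 17, profit 2·4 + 3·9 = 35.
1×X, 1×W, and 3×E: cost 14 ≤ 17, profit 1·3 + 1·4 + 3·9 = 34.
Best is 35.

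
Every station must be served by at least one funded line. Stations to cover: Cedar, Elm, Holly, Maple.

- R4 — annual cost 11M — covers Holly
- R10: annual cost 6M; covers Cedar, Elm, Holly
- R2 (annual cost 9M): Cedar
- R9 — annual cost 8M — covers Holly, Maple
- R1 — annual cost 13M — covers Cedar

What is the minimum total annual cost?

14

This is an integer covering problem.
Choose R10 and R9: together they cover Cedar, Elm, Holly, Maple — every station.
Total annual cost: 6 + 8 = 14.
No cover costs less than 14.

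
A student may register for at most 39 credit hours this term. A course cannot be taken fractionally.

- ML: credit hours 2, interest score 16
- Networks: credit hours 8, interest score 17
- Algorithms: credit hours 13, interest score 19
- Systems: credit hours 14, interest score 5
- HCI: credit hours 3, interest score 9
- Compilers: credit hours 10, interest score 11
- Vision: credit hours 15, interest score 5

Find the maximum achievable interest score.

72

This is an integer program with binary decision variables.
Allowing fractional choices, the relaxed optimum would be about 73.1, but courses are indivisible.
ML + Networks + Algorithms + Compilers: credit hours 2 + 8 + 13 + 10 = 33 ≤ 39, interest score 16 + 17 + 19 + 11 = 63.
ML + Networks + Algorithms + HCI + Compilers: credit hours 2 + 8 + 13 + 3 + 10 = 36 ≤ 39, interest score 16 + 17 + 19 + 9 + 11 = 72.
Best is ML, Networks, Algorithms, HCI, and Compilers with total interest score 72.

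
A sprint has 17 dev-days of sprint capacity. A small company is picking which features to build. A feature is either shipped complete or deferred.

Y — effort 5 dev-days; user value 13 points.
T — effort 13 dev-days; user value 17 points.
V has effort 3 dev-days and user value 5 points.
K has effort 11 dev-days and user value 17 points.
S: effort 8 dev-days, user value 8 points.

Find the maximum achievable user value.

30

Allowing fractional choices, the relaxed optimum would be about 31.9, but features are indivisible.
Y + K: effort 5 + 11 = 16 ≤ 17, user value 13 + 17 = 30.
V + K: effort 3 + 11 = 14 ≤ 17, user value 5 + 17 = 22.
Y + V + S: effort 5 + 3 + 8 = 16 ≤ 17, user value 13 + 5 + 8 = 26.
Best is Y and K with total user value 30.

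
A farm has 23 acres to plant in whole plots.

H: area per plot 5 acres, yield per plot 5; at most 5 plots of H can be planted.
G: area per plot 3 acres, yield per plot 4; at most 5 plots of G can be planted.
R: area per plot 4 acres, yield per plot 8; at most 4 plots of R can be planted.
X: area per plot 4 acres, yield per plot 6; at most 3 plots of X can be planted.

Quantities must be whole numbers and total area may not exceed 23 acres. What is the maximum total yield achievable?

Take 1×G, 4×R, and 1×X: area 23 ≤ 23, yield 1·4 + 4·8 + 1·6 = 42.
R has the best ratio (8/4) and is taken to its limit of 4; remaining capacity is filled optimally with the others.

42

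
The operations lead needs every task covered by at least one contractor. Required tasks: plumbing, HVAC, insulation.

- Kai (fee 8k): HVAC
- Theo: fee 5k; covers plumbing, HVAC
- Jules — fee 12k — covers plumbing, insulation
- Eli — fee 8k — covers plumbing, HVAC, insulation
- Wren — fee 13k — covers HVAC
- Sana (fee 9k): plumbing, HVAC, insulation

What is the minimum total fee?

The greedy cost-per-new-task heuristic would pick Theo and Eli for 13, but a cheaper cover exists.
Eli alone covers plumbing, HVAC, insulation — every task.
Total fee: 8.
No cover costs less than 8.

8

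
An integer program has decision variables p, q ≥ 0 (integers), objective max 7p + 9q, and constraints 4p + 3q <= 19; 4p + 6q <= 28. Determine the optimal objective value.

The continuous relaxation peaks at (2.5, 3) with value 44.50; rounding to a feasible lattice point costs some objective.
(p,q)=(1,4): 4·1+3·4=16≤19, 4·1+6·4=28≤28, objective 43.
(p,q)=(2,3): 4·2+3·3=17≤19, 4·2+6·3=26≤28, objective 41.
No feasible integer point exceeds 43.

43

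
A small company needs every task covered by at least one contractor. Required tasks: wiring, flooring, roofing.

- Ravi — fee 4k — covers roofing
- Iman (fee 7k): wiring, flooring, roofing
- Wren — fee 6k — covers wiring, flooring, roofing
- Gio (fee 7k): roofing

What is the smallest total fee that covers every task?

6

Wren alone covers wiring, flooring, roofing — every task.
Total fee: 6.
No cover costs less than 6.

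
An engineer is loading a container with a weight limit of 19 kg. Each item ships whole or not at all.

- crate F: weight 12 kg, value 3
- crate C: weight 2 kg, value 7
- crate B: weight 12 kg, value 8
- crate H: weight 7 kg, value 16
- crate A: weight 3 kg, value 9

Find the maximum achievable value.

32

Take crate C, crate H, and crate A: weight 2 + 7 + 3 = 12 ≤ 19, value 7 + 16 + 9 = 32.
No other feasible combination does better.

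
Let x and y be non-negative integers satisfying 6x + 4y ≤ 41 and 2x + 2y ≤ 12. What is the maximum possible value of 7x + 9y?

54

(x,y)=(0,6): 6·0+4·6=24≤41, 2·0+2·6=12≤12, objective 54.
(x,y)=(1,5): 6·1+4·5=26≤41, 2·1+2·5=12≤12, objective 52.
(x,y)=(0,5): 6·0+4·5=20≤41, 2·0+2·5=10≤12, objective 45.
The best lattice point is (0,6), giving 54.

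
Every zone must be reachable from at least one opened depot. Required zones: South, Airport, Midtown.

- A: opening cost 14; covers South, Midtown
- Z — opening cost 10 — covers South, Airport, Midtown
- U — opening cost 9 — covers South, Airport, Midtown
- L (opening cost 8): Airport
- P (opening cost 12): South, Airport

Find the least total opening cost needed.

U alone covers South, Airport, Midtown — every zone.
Total opening cost: 9.
No cover costs less than 9.

9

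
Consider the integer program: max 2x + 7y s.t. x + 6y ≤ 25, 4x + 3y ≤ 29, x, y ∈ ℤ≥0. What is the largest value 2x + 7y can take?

31

Relaxing integrality, the LP optimum is 33.10 at (x,y) = (4.71, 3.38), which is not an integer point.
(x,y)=(5,3): 1·5+6·3=23≤25, 4·5+3·3=29≤29, objective 31.
(x,y)=(4,3): 1·4+6·3=22≤25, 4·4+3·3=25≤29, objective 29.
(x,y)=(3,3): 1·3+6·3=21≤25, 4·3+3·3=21≤29, objective 27.
(x,y)=(5,2): 1·5+6·2=17≤25, 4·5+3·2=26≤29, objective 24.
The best lattice point is (5,3), giving 31.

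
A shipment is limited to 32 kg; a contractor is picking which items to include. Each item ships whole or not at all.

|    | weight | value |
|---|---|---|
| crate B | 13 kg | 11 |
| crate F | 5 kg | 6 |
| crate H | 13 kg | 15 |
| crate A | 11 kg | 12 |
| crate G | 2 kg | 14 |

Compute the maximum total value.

This is a 0-1 knapsack instance.
crate B + crate F + crate A + crate G: weight 13 + 5 + 11 + 2 = 31 ≤ 32, value 11 + 6 + 12 + 14 = 43.
crate H + crate A + crate G: weight 13 + 11 + 2 = 26 ≤ 32, value 15 + 12 + 14 = 41.
crate F + crate H + crate A + crate G: weight 5 + 13 + 11 + 2 = 31 ≤ 32, value 6 + 15 + 12 + 14 = 47.
Best is crate F, crate H, crate A, and crate G with total value 47.

47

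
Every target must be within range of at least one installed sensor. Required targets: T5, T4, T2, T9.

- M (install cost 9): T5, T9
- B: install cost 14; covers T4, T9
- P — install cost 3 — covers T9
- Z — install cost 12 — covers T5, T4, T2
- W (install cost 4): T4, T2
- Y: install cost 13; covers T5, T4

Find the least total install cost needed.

13

Choose M and W: together they cover T5, T4, T2, T9 — every target.
Total install cost: 9 + 4 = 13.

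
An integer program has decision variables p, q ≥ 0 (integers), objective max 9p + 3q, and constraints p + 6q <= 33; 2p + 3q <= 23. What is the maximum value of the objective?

99

(p,q)=(11,0) is feasible, giving 99.
(p,q)=(10,1) is feasible, giving 93.
(p,q)=(10,0) is feasible, giving 90.
Maximum is 99 at (p,q)=(11,0).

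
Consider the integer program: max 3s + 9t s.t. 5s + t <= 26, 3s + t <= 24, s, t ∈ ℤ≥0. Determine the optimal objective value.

216

(s,t)=(0,24) is feasible, giving 216.
(s,t)=(0,23) is feasible, giving 207.
Maximum is 216 at (s,t)=(0,24).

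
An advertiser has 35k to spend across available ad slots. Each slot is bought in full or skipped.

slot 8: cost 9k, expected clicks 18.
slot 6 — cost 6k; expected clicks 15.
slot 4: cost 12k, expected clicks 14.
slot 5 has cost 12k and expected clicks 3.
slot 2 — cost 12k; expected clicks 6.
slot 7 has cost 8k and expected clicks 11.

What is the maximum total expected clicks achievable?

slot 8 + slot 6 + slot 4 + slot 7: cost 9 + 6 + 12 + 8 = 35 ≤ 35, expected clicks 18 + 15 + 14 + 11 = 58.
slot 8 + slot 6 + slot 2 + slot 7: cost 9 + 6 + 12 + 8 = 35 ≤ 35, expected clicks 18 + 15 + 6 + 11 = 50.
Best is slot 8, slot 6, slot 4, and slot 7 with total expected clicks 58.

58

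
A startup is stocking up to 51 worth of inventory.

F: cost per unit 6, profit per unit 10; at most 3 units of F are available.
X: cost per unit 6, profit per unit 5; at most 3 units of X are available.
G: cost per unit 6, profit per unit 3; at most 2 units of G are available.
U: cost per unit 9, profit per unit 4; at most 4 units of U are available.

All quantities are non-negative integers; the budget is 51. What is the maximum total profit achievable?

This is a bounded integer knapsack.
F has the best ratio (10/6); taking only F gives at most 3×10 = 30 (stopped by the supply cap of 3).
Mixing does better — 3×F, 3×X, 1×G, and 1×U: cost 51 ≤ 51, profit 3·10 + 3·5 + 1·3 + 1·4 = 52.

52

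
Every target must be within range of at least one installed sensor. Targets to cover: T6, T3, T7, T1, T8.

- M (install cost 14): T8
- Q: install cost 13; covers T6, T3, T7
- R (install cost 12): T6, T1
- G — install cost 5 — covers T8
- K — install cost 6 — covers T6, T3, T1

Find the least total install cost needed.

Choose Q, G, and K: together they cover T6, T3, T7, T1, T8 — every target.
Total install cost: 13 + 5 + 6 = 24.
No cover costs less than 24.

24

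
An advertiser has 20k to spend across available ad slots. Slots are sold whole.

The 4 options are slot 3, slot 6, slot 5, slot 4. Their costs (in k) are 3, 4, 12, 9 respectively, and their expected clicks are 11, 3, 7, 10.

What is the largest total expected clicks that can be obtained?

24

Allowing fractional choices, the relaxed optimum would be about 26.3, but ad slots are indivisible.
slot 3 + slot 4: cost 3 + 9 = 12 ≤ 20, expected clicks 11 + 10 = 21.
slot 3 + slot 6 + slot 5: cost 3 + 4 + 12 = 19 ≤ 20, expected clicks 11 + 3 + 7 = 21.
slot 3 + slot 6 + slot 4: cost 3 + 4 + 9 = 16 ≤ 20, expected clicks 11 + 3 + 10 = 24.
Best is slot 3, slot 6, and slot 4 with total expected clicks 24.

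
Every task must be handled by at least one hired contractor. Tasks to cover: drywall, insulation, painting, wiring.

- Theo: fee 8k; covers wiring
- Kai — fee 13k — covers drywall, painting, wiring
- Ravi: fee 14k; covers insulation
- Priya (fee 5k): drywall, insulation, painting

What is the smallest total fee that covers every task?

Choose Theo and Priya: together they cover drywall, insulation, painting, wiring — every task.
Total fee: 8 + 5 = 13.
No cover costs less than 13.

13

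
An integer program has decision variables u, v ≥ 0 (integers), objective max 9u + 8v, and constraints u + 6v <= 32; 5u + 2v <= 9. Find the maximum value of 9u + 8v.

(u,v)=(0,4) is feasible, giving 32.
(u,v)=(0,3) is feasible, giving 24.
Maximum is 32 at (u,v)=(0,4).

32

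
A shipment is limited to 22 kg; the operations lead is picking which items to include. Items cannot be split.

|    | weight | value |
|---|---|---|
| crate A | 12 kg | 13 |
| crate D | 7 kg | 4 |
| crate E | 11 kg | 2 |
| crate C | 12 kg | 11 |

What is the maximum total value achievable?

This is a 0-1 knapsack instance.
Take crate A and crate D: weight 12 + 7 = 19 ≤ 22, value 13 + 4 = 17.
No other feasible combination does better.

17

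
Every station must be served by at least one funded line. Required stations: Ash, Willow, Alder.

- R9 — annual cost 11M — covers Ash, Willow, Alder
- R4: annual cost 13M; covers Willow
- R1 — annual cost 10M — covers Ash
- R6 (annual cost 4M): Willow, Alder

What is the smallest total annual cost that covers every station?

11

This is an integer covering problem.
The greedy cost-per-new-station heuristic would pick R6 and R1 for 14, but a cheaper cover exists.
R9 alone covers Ash, Willow, Alder — every station.
Total annual cost: 11.
No cover costs less than 11.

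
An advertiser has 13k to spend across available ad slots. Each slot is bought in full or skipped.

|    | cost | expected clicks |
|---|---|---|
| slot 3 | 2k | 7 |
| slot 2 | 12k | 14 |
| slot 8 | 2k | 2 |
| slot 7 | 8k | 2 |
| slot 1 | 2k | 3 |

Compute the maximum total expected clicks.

Take slot 2: cost 12 ≤ 13, expected clicks 14.
No other feasible combination does better.

14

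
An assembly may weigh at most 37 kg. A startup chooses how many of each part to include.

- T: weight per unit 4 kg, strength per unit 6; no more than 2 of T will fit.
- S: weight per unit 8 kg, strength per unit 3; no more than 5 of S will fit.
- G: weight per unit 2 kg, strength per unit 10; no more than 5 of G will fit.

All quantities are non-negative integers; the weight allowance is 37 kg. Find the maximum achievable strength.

68

This is a bounded integer knapsack.
2×T, 1×S, and 5×G: weight 26 ≤ 37, strength 2·6 + 1·3 + 5·10 = 65.
2×T, 2×S, and 5×G: weight 34 ≤ 37, strength 2·6 + 2·3 + 5·10 = 68.
Best is 68.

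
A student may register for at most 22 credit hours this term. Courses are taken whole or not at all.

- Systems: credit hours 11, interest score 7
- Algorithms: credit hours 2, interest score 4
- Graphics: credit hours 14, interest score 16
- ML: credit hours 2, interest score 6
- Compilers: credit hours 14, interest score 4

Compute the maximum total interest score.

26

Allowing fractional choices, the relaxed optimum would be about 28.5, but courses are indivisible.
Algorithms + Graphics: credit hours 2 + 14 = 16 ≤ 22, interest score 4 + 16 = 20.
Graphics + ML: credit hours 14 + 2 = 16 ≤ 22, interest score 16 + 6 = 22.
Algorithms + Graphics + ML: credit hours 2 + 14 + 2 = 18 ≤ 22, interest score 4 + 16 + 6 = 26.
Best is Algorithms, Graphics, and ML with total interest score 26.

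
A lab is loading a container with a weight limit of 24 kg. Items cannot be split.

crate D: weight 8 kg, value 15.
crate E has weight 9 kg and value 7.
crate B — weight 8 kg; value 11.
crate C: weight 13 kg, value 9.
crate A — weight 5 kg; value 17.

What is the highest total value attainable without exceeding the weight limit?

This is an integer program with binary decision variables.
Take crate D, crate B, and crate A: weight 8 + 8 + 5 = 21 ≤ 24, value 15 + 11 + 17 = 43.
No other feasible combination does better.

43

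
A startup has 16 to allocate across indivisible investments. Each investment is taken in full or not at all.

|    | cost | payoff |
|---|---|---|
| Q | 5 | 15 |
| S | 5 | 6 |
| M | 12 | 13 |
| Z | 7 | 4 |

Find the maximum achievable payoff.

21

Allowing fractional choices, the relaxed optimum would be about 27.5, but investments are indivisible.
Q + S: cost 5 + 5 = 10 ≤ 16, payoff 15 + 6 = 21.
Q + Z: cost 5 + 7 = 12 ≤ 16, payoff 15 + 4 = 19.
Q: cost 5 ≤ 16, payoff 15.
Best is Q and S with total payoff 21.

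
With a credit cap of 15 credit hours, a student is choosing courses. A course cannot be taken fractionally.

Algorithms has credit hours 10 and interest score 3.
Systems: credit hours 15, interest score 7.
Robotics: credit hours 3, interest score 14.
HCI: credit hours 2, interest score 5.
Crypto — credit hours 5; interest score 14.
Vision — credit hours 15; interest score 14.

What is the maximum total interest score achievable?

Treat it as a binary knapsack problem.
Allowing fractional choices, the relaxed optimum would be about 37.7, but courses are indivisible.
Robotics + Crypto: credit hours 3 + 5 = 8 ≤ 15, interest score 14 + 14 = 28.
Robotics + HCI + Crypto: credit hours 3 + 2 + 5 = 10 ≤ 15, interest score 14 + 5 + 14 = 33.
Algorithms + Robotics + HCI: credit hours 10 + 3 + 2 = 15 ≤ 15, interest score 3 + 14 + 5 = 22.
Best is Robotics, HCI, and Crypto with total interest score 33.

33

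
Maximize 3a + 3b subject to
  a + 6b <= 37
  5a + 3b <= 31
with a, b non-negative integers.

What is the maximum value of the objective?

(a,b)=(3,5) is feasible, giving 24.
(a,b)=(3,4) is feasible, giving 21.
(a,b)=(1,6) is feasible, giving 21.
No feasible integer point exceeds 24.

24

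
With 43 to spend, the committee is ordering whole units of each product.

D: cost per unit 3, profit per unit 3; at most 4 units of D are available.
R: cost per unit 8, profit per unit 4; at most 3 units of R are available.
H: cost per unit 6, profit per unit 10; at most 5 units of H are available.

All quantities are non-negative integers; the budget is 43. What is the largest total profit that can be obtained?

4×D and 5×H: cost 42 ≤ 43, profit 4·3 + 5·10 = 62.
3×D and 5×H: cost 39 ≤ 43, profit 3·3 + 5·10 = 59.
Best is 62.

62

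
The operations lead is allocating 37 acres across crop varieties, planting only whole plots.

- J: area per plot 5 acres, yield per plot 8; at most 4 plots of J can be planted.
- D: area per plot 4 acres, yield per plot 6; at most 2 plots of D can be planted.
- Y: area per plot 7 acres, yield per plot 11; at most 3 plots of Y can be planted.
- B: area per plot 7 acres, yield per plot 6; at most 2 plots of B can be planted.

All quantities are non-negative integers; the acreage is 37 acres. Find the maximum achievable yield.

58

Take 3×J, 2×D, and 2×Y: area 37 ≤ 37, yield 3·8 + 2·6 + 2·11 = 58.
No other integer combination yields more.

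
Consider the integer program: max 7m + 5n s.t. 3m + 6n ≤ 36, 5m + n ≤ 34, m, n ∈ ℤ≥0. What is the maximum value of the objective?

57

(m,n)=(6,3): 3·6+6·3=36≤36, 5·6+1·3=33≤34, objective 57.
(m,n)=(6,2): 3·6+6·2=30≤36, 5·6+1·2=32≤34, objective 52.
(m,n)=(5,3): 3·5+6·3=33≤36, 5·5+1·3=28≤34, objective 50.
(m,n)=(6,1): 3·6+6·1=24≤36, 5·6+1·1=31≤34, objective 47.
No feasible integer point exceeds 57.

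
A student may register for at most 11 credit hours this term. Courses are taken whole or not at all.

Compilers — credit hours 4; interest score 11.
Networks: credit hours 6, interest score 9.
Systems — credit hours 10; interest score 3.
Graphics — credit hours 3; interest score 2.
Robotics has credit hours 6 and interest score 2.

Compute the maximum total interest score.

Allowing fractional choices, the relaxed optimum would be about 20.7, but courses are indivisible.
Compilers + Graphics: credit hours 4 + 3 = 7 ≤ 11, interest score 11 + 2 = 13.
Compilers + Robotics: credit hours 4 + 6 = 10 ≤ 11, interest score 11 + 2 = 13.
Compilers + Networks: credit hours 4 + 6 = 10 ≤ 11, interest score 11 + 9 = 20.
Best is Compilers and Networks with total interest score 20.

20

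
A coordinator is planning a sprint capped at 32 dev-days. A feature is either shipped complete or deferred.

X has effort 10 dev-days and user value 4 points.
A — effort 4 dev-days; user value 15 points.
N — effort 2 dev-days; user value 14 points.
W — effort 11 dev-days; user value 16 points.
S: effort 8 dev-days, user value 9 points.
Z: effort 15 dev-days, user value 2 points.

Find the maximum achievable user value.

54

Allowing fractional choices, the relaxed optimum would be about 56.8, but features are indivisible.
A + N + W + Z: effort 4 + 2 + 11 + 15 = 32 ≤ 32, user value 15 + 14 + 16 + 2 = 47.
A + N + W + S: effort 4 + 2 + 11 + 8 = 25 ≤ 32, user value 15 + 14 + 16 + 9 = 54.
X + A + N + W: effort 10 + 4 + 2 + 11 = 27 ≤ 32, user value 4 + 15 + 14 + 16 = 49.
Best is A, N, W, and S with total user value 54.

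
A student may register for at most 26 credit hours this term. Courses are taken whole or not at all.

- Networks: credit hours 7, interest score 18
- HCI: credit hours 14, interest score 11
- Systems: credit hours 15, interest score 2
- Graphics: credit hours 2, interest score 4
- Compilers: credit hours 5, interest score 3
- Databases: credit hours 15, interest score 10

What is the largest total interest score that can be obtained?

33

This is an integer program with binary decision variables.
Networks + HCI + Graphics: credit hours 7 + 14 + 2 = 23 ≤ 26, interest score 18 + 11 + 4 = 33.
Networks + Graphics + Databases: credit hours 7 + 2 + 15 = 24 ≤ 26, interest score 18 + 4 + 10 = 32.
Networks + HCI + Compilers: credit hours 7 + 14 + 5 = 26 ≤ 26, interest score 18 + 11 + 3 = 32.
Best is Networks, HCI, and Graphics with total interest score 33.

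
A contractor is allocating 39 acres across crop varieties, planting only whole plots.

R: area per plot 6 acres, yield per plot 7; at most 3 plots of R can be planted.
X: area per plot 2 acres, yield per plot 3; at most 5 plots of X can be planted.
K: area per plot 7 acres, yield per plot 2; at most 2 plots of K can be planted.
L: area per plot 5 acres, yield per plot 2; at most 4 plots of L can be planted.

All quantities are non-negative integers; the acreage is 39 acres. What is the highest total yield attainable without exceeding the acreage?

40

This is a bounded integer knapsack.
X has the best ratio (3/2); taking only X gives at most 5×3 = 15 (stopped by the supply cap of 5).
Mixing does better — 3×R, 5×X, and 2×L: area 38 ≤ 39, yield 3·7 + 5·3 + 2·2 = 40.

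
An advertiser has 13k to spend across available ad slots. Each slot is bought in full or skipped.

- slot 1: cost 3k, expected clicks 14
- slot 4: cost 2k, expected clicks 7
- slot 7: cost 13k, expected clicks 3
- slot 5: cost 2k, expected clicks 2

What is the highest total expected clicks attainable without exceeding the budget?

Treat it as a binary knapsack problem.
slot 1 + slot 5: cost 3 + 2 = 5 ≤ 13, expected clicks 14 + 2 = 16.
slot 1 + slot 4 + slot 5: cost 3 + 2 + 2 = 7 ≤ 13, expected clicks 14 + 7 + 2 = 23.
slot 1 + slot 4: cost 3 + 2 = 5 ≤ 13, expected clicks 14 + 7 = 21.
Best is slot 1, slot 4, and slot 5 with total expected clicks 23.

23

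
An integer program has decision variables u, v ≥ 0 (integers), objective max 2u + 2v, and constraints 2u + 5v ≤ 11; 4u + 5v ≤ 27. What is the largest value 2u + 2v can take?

10

(u,v)=(5,0): 2·5+5·0=10≤11, 4·5+5·0=20≤27, objective 10.
(u,v)=(4,0): 2·4+5·0=8≤11, 4·4+5·0=16≤27, objective 8.
No feasible integer point exceeds 10.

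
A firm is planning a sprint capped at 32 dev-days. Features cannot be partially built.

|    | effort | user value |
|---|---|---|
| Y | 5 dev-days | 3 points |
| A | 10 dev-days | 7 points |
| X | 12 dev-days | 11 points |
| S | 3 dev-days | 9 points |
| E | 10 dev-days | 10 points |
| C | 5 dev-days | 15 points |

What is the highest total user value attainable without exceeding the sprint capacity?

45

Allowing fractional choices, the relaxed optimum would be about 46.4, but features are indivisible.
A + X + S + C: effort 10 + 12 + 3 + 5 = 30 ≤ 32, user value 7 + 11 + 9 + 15 = 42.
X + S + E + C: effort 12 + 3 + 10 + 5 = 30 ≤ 32, user value 11 + 9 + 10 + 15 = 45.
Best is X, S, E, and C with total user value 45.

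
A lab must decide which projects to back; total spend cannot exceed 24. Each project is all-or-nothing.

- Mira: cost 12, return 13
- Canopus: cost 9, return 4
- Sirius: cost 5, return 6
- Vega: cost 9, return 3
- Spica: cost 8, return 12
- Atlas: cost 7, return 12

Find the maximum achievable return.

Mira + Sirius + Atlas: cost 12 + 5 + 7 = 24 ≤ 24, return 13 + 6 + 12 = 31.
Canopus + Spica + Atlas: cost 9 + 8 + 7 = 24 ≤ 24, return 4 + 12 + 12 = 28.
Sirius + Spica + Atlas: cost 5 + 8 + 7 = 20 ≤ 24, return 6 + 12 + 12 = 30.
Best is Mira, Sirius, and Atlas with total return 31.

31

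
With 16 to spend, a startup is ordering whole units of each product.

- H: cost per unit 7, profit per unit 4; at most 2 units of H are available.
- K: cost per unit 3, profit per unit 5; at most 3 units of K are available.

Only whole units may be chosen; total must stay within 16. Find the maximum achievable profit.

1×H and 3×K: cost 16 ≤ 16, profit 1·4 + 3·5 = 19.
3×K: cost 9 ≤ 16, profit 3·5 = 15.
Best is 19.

19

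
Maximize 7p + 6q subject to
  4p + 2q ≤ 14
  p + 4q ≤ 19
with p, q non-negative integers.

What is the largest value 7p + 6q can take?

Relaxing integrality, the LP optimum is 35.57 at (p,q) = (1.29, 4.43), which is not an integer point.
(p,q)=(2,3): 4·2+2·3=14≤14, 1·2+4·3=14≤19, objective 32.
(p,q)=(1,4): 4·1+2·4=12≤14, 1·1+4·4=17≤19, objective 31.
No feasible integer point exceeds 32.

32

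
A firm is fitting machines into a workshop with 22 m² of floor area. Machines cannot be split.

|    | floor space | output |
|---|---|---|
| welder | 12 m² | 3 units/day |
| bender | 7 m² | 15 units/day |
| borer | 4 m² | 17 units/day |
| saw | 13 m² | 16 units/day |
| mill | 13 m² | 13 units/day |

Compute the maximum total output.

This is a 0-1 knapsack instance.
Take borer and saw: floor space 4 + 13 = 17 ≤ 22, output 17 + 16 = 33.
No other feasible combination does better.

33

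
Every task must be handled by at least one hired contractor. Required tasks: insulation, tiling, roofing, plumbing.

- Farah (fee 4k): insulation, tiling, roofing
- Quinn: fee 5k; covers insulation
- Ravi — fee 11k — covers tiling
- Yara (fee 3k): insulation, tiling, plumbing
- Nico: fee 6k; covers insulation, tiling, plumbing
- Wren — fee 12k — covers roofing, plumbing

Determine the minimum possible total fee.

Choose Farah and Yara: together they cover insulation, tiling, roofing, plumbing — every task.
Total fee: 4 + 3 = 7.
No cover costs less than 7.

7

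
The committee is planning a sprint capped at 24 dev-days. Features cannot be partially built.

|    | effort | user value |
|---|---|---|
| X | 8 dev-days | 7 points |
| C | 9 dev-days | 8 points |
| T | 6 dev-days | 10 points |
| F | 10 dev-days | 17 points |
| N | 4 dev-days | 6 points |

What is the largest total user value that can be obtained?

34

Take X, T, and F: effort 8 + 6 + 10 = 24 ≤ 24, user value 7 + 10 + 17 = 34.
No other feasible combination does better.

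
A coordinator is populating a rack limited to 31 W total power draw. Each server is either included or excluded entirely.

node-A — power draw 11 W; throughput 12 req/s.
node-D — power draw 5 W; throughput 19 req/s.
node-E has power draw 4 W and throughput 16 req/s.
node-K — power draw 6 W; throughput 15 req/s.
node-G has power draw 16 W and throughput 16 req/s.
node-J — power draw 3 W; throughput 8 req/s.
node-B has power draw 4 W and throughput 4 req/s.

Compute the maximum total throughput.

70

Treat it as a binary knapsack problem.
Take node-A, node-D, node-E, node-K, and node-J: power draw 11 + 5 + 4 + 6 + 3 = 29 ≤ 31, throughput 12 + 19 + 16 + 15 + 8 = 70.
No other feasible combination does better.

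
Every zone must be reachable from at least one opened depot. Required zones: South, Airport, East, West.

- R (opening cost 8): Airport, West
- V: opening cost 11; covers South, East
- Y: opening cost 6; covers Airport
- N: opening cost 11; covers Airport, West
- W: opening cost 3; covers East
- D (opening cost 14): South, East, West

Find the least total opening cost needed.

The greedy cost-per-new-zone heuristic would pick W, R, and V for 22, but a cheaper cover exists.
Choose R and V: together they cover South, Airport, East, West — every zone.
Total opening cost: 8 + 11 = 19.
No cover costs less than 19.

19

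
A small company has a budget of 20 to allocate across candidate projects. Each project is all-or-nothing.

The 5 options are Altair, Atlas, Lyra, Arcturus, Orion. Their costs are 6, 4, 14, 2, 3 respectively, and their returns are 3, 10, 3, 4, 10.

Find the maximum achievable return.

27

Altair + Atlas + Arcturus + Orion: cost 6 + 4 + 2 + 3 = 15 ≤ 20, return 3 + 10 + 4 + 10 = 27.
Altair + Atlas + Orion: cost 6 + 4 + 3 = 13 ≤ 20, return 3 + 10 + 10 = 23.
Atlas + Arcturus + Orion: cost 4 + 2 + 3 = 9 ≤ 20, return 10 + 4 + 10 = 24.
Best is Altair, Atlas, Arcturus, and Orion with total return 27.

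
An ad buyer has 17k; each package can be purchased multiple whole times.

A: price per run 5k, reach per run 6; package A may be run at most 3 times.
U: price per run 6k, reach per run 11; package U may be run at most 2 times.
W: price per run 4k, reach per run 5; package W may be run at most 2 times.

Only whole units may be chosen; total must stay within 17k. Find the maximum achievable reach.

28

This is a bounded integer knapsack.
Take 1×A and 2×U: price 17 ≤ 17, reach 1·6 + 2·11 = 28.
U has the best ratio (11/6) and is taken to its limit of 2; remaining capacity is filled optimally with the others.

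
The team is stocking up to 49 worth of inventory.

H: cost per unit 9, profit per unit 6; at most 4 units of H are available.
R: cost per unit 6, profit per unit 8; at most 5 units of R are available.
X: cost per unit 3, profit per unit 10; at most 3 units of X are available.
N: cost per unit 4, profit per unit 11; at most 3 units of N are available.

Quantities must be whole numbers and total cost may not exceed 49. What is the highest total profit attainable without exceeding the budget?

95

This is a bounded integer knapsack.
X has the best ratio (10/3); taking only X gives at most 3×10 = 30 (stopped by the supply cap of 3).
Mixing does better — 4×R, 3×X, and 3×N: cost 45 ≤ 49, profit 4·8 + 3·10 + 3·11 = 95.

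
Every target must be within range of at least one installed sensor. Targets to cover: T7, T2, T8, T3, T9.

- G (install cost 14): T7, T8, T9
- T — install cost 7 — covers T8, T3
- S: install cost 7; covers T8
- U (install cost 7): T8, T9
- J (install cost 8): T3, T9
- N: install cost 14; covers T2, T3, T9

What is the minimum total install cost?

This is a weighted set-cover instance.
The greedy cost-per-new-target heuristic would pick T, G, and N for 35, but a cheaper cover exists.
Choose G and N: together they cover T7, T2, T8, T3, T9 — every target.
Total install cost: 14 + 14 = 28.
No cover costs less than 28.

28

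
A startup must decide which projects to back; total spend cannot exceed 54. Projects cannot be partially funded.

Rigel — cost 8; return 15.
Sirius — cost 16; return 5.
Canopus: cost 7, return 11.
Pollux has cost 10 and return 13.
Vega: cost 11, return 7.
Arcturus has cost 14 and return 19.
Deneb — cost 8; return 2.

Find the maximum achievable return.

65

This is a 0-1 knapsack instance.
Allowing fractional choices, the relaxed optimum would be about 66.2, but projects are indivisible.
Rigel + Canopus + Pollux + Vega + Arcturus: cost 8 + 7 + 10 + 11 + 14 = 50 ≤ 54, return 15 + 11 + 13 + 7 + 19 = 65.
Rigel + Canopus + Pollux + Arcturus + Deneb: cost 8 + 7 + 10 + 14 + 8 = 47 ≤ 54, return 15 + 11 + 13 + 19 + 2 = 60.
Rigel + Canopus + Pollux + Arcturus: cost 8 + 7 + 10 + 14 = 39 ≤ 54, return 15 + 11 + 13 + 19 = 58.
Best is Rigel, Canopus, Pollux, Vega, and Arcturus with total return 65.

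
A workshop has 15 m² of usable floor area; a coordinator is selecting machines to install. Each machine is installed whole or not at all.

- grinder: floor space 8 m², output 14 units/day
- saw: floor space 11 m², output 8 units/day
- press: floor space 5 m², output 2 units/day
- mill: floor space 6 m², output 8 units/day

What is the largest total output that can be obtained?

22

grinder + mill: floor space 8 + 6 = 14 ≤ 15, output 14 + 8 = 22.
grinder + press: floor space 8 + 5 = 13 ≤ 15, output 14 + 2 = 16.
Best is grinder and mill with total output 22.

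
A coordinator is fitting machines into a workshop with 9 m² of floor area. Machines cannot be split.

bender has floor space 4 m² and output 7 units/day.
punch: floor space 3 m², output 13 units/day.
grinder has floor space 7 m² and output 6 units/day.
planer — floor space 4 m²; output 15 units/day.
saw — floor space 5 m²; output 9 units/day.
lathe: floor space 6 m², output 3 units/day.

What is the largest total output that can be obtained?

28

Take punch and planer: floor space 3 + 4 = 7 ≤ 9, output 13 + 15 = 28.
No other feasible combination does better.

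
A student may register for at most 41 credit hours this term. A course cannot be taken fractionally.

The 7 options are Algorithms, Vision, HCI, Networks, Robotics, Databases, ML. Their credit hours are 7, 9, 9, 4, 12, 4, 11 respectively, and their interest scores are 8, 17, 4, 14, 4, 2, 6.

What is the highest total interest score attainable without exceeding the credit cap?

49

Allowing fractional choices, the relaxed optimum would be about 49.7, but courses are indivisible.
Algorithms + Vision + Networks + Databases + ML: credit hours 7 + 9 + 4 + 4 + 11 = 35 ≤ 41, interest score 8 + 17 + 14 + 2 + 6 = 47.
Algorithms + Vision + HCI + Networks + ML: credit hours 7 + 9 + 9 + 4 + 11 = 40 ≤ 41, interest score 8 + 17 + 4 + 14 + 6 = 49.
Algorithms + Vision + HCI + Networks + Robotics: credit hours 7 + 9 + 9 + 4 + 12 = 41 ≤ 41, interest score 8 + 17 + 4 + 14 + 4 = 47.
Best is Algorithms, Vision, HCI, Networks, and ML with total interest score 49.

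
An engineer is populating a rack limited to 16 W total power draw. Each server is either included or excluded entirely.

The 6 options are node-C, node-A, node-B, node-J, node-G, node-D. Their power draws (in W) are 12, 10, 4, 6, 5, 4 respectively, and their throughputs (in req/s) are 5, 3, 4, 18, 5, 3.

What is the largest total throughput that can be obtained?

27

Allowing fractional choices, the relaxed optimum would be about 27.8, but servers are indivisible.
node-B + node-J + node-G: power draw 4 + 6 + 5 = 15 ≤ 16, throughput 4 + 18 + 5 = 27.
node-J + node-G + node-D: power draw 6 + 5 + 4 = 15 ≤ 16, throughput 18 + 5 + 3 = 26.
node-B + node-J + node-D: power draw 4 + 6 + 4 = 14 ≤ 16, throughput 4 + 18 + 3 = 25.
Best is node-B, node-J, and node-G with total throughput 27.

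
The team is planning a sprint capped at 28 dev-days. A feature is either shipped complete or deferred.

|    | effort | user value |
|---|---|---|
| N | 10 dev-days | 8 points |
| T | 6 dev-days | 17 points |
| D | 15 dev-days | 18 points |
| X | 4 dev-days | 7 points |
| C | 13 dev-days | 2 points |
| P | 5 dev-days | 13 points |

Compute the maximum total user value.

48

N + T + X + P: effort 10 + 6 + 4 + 5 = 25 ≤ 28, user value 8 + 17 + 7 + 13 = 45.
T + D + P: effort 6 + 15 + 5 = 26 ≤ 28, user value 17 + 18 + 13 = 48.
T + D + X: effort 6 + 15 + 4 = 25 ≤ 28, user value 17 + 18 + 7 = 42.
Best is T, D, and P with total user value 48.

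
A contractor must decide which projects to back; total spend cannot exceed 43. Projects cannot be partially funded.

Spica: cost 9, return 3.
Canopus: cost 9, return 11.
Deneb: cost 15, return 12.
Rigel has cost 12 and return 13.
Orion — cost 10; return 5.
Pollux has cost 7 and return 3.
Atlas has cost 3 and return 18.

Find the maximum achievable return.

Allowing fractional choices, the relaxed optimum would be about 56.0, but projects are indivisible.
Canopus + Deneb + Rigel + Atlas: cost 9 + 15 + 12 + 3 = 39 ≤ 43, return 11 + 12 + 13 + 18 = 54.
Canopus + Rigel + Orion + Pollux + Atlas: cost 9 + 12 + 10 + 7 + 3 = 41 ≤ 43, return 11 + 13 + 5 + 3 + 18 = 50.
Best is Canopus, Deneb, Rigel, and Atlas with total return 54.

54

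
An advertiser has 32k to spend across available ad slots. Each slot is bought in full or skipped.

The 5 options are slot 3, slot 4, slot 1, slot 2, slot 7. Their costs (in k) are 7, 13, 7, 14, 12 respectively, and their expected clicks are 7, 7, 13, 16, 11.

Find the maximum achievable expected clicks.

slot 3 + slot 1 + slot 7: cost 7 + 7 + 12 = 26 ≤ 32, expected clicks 7 + 13 + 11 = 31.
slot 4 + slot 1 + slot 7: cost 13 + 7 + 12 = 32 ≤ 32, expected clicks 7 + 13 + 11 = 31.
slot 3 + slot 1 + slot 2: cost 7 + 7 + 14 = 28 ≤ 32, expected clicks 7 + 13 + 16 = 36.
Best is slot 3, slot 1, and slot 2 with total expected clicks 36.

36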